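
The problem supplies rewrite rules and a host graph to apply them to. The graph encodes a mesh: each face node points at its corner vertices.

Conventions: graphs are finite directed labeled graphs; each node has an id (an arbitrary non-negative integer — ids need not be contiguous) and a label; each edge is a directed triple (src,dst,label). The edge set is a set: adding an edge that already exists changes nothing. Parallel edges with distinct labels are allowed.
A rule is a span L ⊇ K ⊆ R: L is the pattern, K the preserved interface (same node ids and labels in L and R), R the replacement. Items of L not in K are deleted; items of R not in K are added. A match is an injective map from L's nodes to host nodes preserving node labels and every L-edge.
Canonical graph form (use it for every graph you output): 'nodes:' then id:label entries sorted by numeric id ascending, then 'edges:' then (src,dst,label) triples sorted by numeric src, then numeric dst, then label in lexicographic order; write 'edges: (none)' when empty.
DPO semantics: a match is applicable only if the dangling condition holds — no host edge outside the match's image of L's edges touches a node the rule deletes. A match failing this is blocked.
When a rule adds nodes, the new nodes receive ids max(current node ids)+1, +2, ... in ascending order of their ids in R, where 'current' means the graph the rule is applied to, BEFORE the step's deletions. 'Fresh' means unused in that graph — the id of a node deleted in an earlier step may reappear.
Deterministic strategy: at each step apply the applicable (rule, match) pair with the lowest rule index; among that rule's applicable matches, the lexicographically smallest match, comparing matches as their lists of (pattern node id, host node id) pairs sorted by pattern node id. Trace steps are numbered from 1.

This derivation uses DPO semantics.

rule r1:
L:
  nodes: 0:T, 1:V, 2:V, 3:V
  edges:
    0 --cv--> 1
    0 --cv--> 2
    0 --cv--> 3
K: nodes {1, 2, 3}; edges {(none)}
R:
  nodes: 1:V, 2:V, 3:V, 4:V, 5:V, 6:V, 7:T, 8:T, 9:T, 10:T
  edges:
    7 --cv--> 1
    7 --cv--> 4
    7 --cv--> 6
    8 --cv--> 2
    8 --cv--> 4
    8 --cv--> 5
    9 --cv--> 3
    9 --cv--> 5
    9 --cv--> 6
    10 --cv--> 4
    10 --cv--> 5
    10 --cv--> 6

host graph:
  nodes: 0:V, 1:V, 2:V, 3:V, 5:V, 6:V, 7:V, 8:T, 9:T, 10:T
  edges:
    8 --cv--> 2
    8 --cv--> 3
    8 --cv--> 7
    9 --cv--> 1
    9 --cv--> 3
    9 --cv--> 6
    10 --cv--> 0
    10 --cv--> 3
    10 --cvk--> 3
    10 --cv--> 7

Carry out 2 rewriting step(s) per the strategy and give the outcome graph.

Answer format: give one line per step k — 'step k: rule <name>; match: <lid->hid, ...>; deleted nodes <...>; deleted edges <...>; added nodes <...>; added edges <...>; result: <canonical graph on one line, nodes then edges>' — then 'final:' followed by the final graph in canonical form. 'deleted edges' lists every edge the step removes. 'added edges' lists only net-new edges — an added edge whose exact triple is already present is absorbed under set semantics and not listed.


step 1: rule r1; match: 0->8, 1->2, 2->3, 3->7; deleted nodes 8; deleted edges (8,2,cv); (8,3,cv); (8,7,cv); added nodes 11, 12, 13, 14, 15, 16, 17; added edges (14,2,cv); (14,11,cv); (14,13,cv); (15,3,cv); (15,11,cv); (15,12,cv); (16,7,cv); (16,12,cv); (16,13,cv); (17,11,cv); (17,12,cv); (17,13,cv); result: nodes: 0:V, 1:V, 2:V, 3:V, 5:V, 6:V, 7:V, 9:T, 10:T, 11:V, 12:V, 13:V, 14:T, 15:T, 16:T, 17:T edges: (9,1,cv); (9,3,cv); (9,6,cv); (10,0,cv); (10,3,cv); (10,3,cvk); (10,7,cv); (14,2,cv); (14,11,cv); (14,13,cv); (15,3,cv); (15,11,cv); (15,12,cv); (16,7,cv); (16,12,cv); (16,13,cv); (17,11,cv); (17,12,cv); (17,13,cv)
step 2: rule r1; match: 0->9, 1->1, 2->3, 3->6; deleted nodes 9; deleted edges (9,1,cv); (9,3,cv); (9,6,cv); added nodes 18, 19, 20, 21, 22, 23, 24; added edges (21,1,cv); (21,18,cv); (21,20,cv); (22,3,cv); (22,18,cv); (22,19,cv); (23,6,cv); (23,19,cv); (23,20,cv); (24,18,cv); (24,19,cv); (24,20,cv); result: nodes: 0:V, 1:V, 2:V, 3:V, 5:V, 6:V, 7:V, 10:T, 11:V, 12:V, 13:V, 14:T, 15:T, 16:T, 17:T, 18:V, 19:V, 20:V, 21:T, 22:T, 23:T, 24:T edges: (10,0,cv); (10,3,cv); (10,3,cvk); (10,7,cv); (14,2,cv); (14,11,cv); (14,13,cv); (15,3,cv); (15,11,cv); (15,12,cv); (16,7,cv); (16,12,cv); (16,13,cv); (17,11,cv); (17,12,cv); (17,13,cv); (21,1,cv); (21,18,cv); (21,20,cv); (22,3,cv); (22,18,cv); (22,19,cv); (23,6,cv); (23,19,cv); (23,20,cv); (24,18,cv); (24,19,cv); (24,20,cv)
final:
nodes: 0:V, 1:V, 2:V, 3:V, 5:V, 6:V, 7:V, 10:T, 11:V, 12:V, 13:V, 14:T, 15:T, 16:T, 17:T, 18:V, 19:V, 20:V, 21:T, 22:T, 23:T, 24:T
edges: (10,0,cv); (10,3,cv); (10,3,cvk); (10,7,cv); (14,2,cv); (14,11,cv); (14,13,cv); (15,3,cv); (15,11,cv); (15,12,cv); (16,7,cv); (16,12,cv); (16,13,cv); (17,11,cv); (17,12,cv); (17,13,cv); (21,1,cv); (21,18,cv); (21,20,cv); (22,3,cv); (22,18,cv); (22,19,cv); (23,6,cv); (23,19,cv); (23,20,cv); (24,18,cv); (24,19,cv); (24,20,cv)


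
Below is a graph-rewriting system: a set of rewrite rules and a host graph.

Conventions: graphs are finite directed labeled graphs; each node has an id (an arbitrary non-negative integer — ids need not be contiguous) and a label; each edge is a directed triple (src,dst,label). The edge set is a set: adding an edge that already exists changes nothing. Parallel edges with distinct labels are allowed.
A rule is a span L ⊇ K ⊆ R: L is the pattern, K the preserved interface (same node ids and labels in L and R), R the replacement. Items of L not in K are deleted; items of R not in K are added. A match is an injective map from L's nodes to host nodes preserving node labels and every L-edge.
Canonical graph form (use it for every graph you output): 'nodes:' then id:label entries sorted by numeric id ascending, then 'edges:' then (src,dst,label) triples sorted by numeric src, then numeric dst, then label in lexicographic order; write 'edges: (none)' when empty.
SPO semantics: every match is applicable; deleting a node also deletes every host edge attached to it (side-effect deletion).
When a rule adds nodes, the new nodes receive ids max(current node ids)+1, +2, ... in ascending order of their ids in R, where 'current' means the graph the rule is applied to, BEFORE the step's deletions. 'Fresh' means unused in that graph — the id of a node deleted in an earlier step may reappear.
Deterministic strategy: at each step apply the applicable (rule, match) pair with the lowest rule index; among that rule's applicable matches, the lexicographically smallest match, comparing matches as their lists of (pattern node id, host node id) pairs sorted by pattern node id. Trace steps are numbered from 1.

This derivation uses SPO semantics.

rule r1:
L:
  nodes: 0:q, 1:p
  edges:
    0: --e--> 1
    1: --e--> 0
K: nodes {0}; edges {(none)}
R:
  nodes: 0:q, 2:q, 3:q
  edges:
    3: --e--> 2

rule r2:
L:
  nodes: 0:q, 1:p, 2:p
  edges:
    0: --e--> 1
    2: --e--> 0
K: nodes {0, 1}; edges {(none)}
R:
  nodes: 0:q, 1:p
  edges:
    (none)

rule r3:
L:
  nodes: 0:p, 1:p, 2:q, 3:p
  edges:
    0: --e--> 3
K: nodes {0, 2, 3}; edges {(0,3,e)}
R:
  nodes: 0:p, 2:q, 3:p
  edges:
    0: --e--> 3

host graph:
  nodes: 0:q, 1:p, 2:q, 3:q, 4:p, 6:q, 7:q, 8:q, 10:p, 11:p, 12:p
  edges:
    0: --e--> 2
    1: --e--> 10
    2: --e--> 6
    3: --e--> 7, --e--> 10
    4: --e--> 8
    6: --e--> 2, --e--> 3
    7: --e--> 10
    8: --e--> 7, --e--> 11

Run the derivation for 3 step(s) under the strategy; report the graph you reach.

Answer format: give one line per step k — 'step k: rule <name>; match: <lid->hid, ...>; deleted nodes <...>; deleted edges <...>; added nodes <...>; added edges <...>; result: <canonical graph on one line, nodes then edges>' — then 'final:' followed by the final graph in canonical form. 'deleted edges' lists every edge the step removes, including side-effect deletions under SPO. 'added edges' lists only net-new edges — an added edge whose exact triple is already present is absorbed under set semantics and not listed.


step 1: rule r2; match: 0->8, 1->11, 2->4; deleted nodes 4; deleted edges (4,8,e); (8,11,e); added nodes (none); added edges (none); result: nodes: 0:q, 1:p, 2:q, 3:q, 6:q, 7:q, 8:q, 10:p, 11:p, 12:p edges: (0,2,e); (1,10,e); (2,6,e); (3,7,e); (3,10,e); (6,2,e); (6,3,e); (7,10,e); (8,7,e)
step 2: rule r3; match: 0->1, 1->11, 2->0, 3->10; deleted nodes 11; deleted edges (none); added nodes (none); added edges (none); result: nodes: 0:q, 1:p, 2:q, 3:q, 6:q, 7:q, 8:q, 10:p, 12:p edges: (0,2,e); (1,10,e); (2,6,e); (3,7,e); (3,10,e); (6,2,e); (6,3,e); (7,10,e); (8,7,e)
step 3: rule r3; match: 0->1, 1->12, 2->0, 3->10; deleted nodes 12; deleted edges (none); added nodes (none); added edges (none); result: nodes: 0:q, 1:p, 2:q, 3:q, 6:q, 7:q, 8:q, 10:p edges: (0,2,e); (1,10,e); (2,6,e); (3,7,e); (3,10,e); (6,2,e); (6,3,e); (7,10,e); (8,7,e)
final:
nodes: 0:q, 1:p, 2:q, 3:q, 6:q, 7:q, 8:q, 10:p
edges: (0,2,e); (1,10,e); (2,6,e); (3,7,e); (3,10,e); (6,2,e); (6,3,e); (7,10,e); (8,7,e)


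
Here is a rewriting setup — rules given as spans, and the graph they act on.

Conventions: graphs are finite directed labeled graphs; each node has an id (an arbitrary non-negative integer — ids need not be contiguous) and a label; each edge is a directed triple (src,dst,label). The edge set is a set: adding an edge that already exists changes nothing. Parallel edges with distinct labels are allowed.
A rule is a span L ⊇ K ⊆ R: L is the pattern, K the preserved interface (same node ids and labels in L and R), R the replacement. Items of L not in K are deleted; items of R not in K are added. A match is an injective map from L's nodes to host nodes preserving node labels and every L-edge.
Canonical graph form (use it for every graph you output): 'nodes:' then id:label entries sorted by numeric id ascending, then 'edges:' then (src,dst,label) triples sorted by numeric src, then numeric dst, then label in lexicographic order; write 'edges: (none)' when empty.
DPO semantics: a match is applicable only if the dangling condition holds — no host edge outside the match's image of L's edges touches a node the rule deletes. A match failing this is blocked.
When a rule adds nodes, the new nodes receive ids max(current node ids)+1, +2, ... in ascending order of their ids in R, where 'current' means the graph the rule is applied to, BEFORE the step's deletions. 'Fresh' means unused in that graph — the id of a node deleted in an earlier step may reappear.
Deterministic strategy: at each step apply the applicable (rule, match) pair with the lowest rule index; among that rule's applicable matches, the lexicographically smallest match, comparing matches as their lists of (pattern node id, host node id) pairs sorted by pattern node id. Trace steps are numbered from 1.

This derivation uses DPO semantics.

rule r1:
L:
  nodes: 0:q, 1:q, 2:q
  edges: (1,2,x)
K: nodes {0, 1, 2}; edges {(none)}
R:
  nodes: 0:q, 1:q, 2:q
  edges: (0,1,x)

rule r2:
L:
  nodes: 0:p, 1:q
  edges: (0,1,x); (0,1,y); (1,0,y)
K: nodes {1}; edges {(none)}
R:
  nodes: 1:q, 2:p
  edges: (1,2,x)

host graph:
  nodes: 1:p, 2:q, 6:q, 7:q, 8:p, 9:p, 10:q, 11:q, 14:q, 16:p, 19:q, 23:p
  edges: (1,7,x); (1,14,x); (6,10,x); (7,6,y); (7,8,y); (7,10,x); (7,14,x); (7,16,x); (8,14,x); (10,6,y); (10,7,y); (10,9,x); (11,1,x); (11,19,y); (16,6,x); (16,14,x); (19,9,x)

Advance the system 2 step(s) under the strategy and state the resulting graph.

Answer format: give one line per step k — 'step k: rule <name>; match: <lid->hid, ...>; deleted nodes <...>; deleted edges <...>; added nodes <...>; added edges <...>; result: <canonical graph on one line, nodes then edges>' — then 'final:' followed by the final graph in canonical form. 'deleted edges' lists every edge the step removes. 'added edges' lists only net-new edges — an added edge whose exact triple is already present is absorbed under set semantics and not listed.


step 1: rule r1; match: 0->2, 1->6, 2->10; deleted nodes (none); deleted edges (6,10,x); added nodes (none); added edges (2,6,x); result: nodes: 1:p, 2:q, 6:q, 7:q, 8:p, 9:p, 10:q, 11:q, 14:q, 16:p, 19:q, 23:p edges: (1,7,x); (1,14,x); (2,6,x); (7,6,y); (7,8,y); (7,10,x); (7,14,x); (7,16,x); (8,14,x); (10,6,y); (10,7,y); (10,9,x); (11,1,x); (11,19,y); (16,6,x); (16,14,x); (19,9,x)
step 2: rule r1; match: 0->2, 1->7, 2->10; deleted nodes (none); deleted edges (7,10,x); added nodes (none); added edges (2,7,x); result: nodes: 1:p, 2:q, 6:q, 7:q, 8:p, 9:p, 10:q, 11:q, 14:q, 16:p, 19:q, 23:p edges: (1,7,x); (1,14,x); (2,6,x); (2,7,x); (7,6,y); (7,8,y); (7,14,x); (7,16,x); (8,14,x); (10,6,y); (10,7,y); (10,9,x); (11,1,x); (11,19,y); (16,6,x); (16,14,x); (19,9,x)
final:
nodes: 1:p, 2:q, 6:q, 7:q, 8:p, 9:p, 10:q, 11:q, 14:q, 16:p, 19:q, 23:p
edges: (1,7,x); (1,14,x); (2,6,x); (2,7,x); (7,6,y); (7,8,y); (7,14,x); (7,16,x); (8,14,x); (10,6,y); (10,7,y); (10,9,x); (11,1,x); (11,19,y); (16,6,x); (16,14,x); (19,9,x)


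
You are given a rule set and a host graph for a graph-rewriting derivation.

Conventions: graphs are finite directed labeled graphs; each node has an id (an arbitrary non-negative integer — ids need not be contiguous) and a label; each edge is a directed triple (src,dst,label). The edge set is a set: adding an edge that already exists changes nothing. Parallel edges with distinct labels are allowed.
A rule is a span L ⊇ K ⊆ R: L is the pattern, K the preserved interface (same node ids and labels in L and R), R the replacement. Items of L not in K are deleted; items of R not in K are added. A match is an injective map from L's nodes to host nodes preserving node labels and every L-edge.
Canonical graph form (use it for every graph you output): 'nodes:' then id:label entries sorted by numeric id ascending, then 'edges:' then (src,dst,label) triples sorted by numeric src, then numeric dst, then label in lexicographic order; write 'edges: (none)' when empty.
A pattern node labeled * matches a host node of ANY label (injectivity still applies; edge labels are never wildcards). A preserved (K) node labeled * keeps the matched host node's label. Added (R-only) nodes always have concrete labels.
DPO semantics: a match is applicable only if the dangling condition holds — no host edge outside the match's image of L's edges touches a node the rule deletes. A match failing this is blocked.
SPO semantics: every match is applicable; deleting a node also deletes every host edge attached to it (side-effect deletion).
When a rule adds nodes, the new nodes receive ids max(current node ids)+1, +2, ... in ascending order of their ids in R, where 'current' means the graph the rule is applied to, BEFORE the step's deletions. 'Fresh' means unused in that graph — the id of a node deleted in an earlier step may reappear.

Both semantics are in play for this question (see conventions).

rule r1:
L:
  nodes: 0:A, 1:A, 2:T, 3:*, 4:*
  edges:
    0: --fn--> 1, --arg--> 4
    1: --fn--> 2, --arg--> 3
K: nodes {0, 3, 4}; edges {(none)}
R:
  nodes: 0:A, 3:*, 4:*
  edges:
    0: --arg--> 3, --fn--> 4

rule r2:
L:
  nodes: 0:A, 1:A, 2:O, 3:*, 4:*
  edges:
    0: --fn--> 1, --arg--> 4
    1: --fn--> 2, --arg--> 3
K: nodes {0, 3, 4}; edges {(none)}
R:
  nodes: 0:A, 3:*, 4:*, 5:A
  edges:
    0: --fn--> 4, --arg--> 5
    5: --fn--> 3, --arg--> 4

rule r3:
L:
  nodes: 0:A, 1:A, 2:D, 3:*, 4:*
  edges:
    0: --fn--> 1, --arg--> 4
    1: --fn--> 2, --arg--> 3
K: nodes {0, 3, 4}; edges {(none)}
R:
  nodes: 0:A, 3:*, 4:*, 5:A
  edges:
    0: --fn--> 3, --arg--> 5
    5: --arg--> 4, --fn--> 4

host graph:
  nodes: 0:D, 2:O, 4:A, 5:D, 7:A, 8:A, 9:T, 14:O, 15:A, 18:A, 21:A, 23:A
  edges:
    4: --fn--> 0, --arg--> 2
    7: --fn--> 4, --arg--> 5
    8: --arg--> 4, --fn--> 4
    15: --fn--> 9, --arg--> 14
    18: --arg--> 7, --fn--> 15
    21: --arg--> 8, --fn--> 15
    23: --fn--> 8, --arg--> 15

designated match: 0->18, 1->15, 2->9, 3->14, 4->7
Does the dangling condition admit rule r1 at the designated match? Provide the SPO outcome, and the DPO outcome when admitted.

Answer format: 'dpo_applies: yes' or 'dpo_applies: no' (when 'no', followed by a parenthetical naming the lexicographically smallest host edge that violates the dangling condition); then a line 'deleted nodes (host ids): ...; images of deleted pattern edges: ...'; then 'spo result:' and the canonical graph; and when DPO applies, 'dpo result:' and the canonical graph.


dpo_applies: no
(the rule deletes node 15, which keeps host edge (21,15,fn) outside the match image — the dangling condition fails, DPO blocks; SPO proceeds and side-deletes such edges)
deleted nodes (host ids): 9, 15; images of deleted pattern edges: (15,9,fn); (15,14,arg); (18,7,arg); (18,15,fn)
spo result:
nodes: 0:D, 2:O, 4:A, 5:D, 7:A, 8:A, 14:O, 18:A, 21:A, 23:A
edges: (4,0,fn); (4,2,arg); (7,4,fn); (7,5,arg); (8,4,arg); (8,4,fn); (18,7,fn); (18,14,arg); (21,8,arg); (23,8,fn)


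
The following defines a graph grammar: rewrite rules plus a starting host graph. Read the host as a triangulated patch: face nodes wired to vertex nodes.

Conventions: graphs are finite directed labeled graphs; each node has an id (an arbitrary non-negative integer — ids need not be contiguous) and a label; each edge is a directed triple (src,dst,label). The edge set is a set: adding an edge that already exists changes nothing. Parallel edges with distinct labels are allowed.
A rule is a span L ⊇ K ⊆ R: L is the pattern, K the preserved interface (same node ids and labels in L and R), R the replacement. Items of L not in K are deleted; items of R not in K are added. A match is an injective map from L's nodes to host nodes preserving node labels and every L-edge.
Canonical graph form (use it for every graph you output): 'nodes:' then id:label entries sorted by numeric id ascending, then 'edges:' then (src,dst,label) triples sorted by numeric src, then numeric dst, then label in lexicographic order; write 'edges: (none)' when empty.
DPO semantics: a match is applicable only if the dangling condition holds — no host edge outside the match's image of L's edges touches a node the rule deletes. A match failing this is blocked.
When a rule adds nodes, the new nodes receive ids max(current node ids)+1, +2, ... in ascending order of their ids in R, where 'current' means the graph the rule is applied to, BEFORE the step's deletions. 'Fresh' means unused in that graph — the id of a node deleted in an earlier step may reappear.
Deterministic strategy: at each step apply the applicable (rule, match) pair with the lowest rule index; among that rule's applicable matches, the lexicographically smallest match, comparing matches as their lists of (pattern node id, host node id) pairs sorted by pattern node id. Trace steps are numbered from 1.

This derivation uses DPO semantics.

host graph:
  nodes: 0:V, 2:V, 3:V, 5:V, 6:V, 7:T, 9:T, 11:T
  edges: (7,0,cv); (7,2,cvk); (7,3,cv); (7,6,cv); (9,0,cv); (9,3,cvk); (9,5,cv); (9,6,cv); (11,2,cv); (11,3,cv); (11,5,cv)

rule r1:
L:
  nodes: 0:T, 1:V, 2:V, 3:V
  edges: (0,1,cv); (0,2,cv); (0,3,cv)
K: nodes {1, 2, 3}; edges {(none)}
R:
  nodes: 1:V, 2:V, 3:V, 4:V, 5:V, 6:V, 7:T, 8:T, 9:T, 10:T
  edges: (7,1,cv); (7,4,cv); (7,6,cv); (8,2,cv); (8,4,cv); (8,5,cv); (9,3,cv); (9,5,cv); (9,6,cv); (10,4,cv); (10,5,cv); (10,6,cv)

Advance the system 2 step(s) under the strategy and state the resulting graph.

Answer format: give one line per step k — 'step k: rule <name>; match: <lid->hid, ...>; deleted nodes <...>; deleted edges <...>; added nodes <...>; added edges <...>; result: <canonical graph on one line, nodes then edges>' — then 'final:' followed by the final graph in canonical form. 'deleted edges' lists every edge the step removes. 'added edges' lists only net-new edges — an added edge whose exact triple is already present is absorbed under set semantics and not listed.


step 1: rule r1; match: 0->11, 1->2, 2->3, 3->5; deleted nodes 11; deleted edges (11,2,cv); (11,3,cv); (11,5,cv); added nodes 12, 13, 14, 15, 16, 17, 18; added edges (15,2,cv); (15,12,cv); (15,14,cv); (16,3,cv); (16,12,cv); (16,13,cv); (17,5,cv); (17,13,cv); (17,14,cv); (18,12,cv); (18,13,cv); (18,14,cv); result: nodes: 0:V, 2:V, 3:V, 5:V, 6:V, 7:T, 9:T, 12:V, 13:V, 14:V, 15:T, 16:T, 17:T, 18:T edges: (7,0,cv); (7,2,cvk); (7,3,cv); (7,6,cv); (9,0,cv); (9,3,cvk); (9,5,cv); (9,6,cv); (15,2,cv); (15,12,cv); (15,14,cv); (16,3,cv); (16,12,cv); (16,13,cv); (17,5,cv); (17,13,cv); (17,14,cv); (18,12,cv); (18,13,cv); (18,14,cv)
step 2: rule r1; match: 0->15, 1->2, 2->12, 3->14; deleted nodes 15; deleted edges (15,2,cv); (15,12,cv); (15,14,cv); added nodes 19, 20, 21, 22, 23, 24, 25; added edges (22,2,cv); (22,19,cv); (22,21,cv); (23,12,cv); (23,19,cv); (23,20,cv); (24,14,cv); (24,20,cv); (24,21,cv); (25,19,cv); (25,20,cv); (25,21,cv); result: nodes: 0:V, 2:V, 3:V, 5:V, 6:V, 7:T, 9:T, 12:V, 13:V, 14:V, 16:T, 17:T, 18:T, 19:V, 20:V, 21:V, 22:T, 23:T, 24:T, 25:T edges: (7,0,cv); (7,2,cvk); (7,3,cv); (7,6,cv); (9,0,cv); (9,3,cvk); (9,5,cv); (9,6,cv); (16,3,cv); (16,12,cv); (16,13,cv); (17,5,cv); (17,13,cv); (17,14,cv); (18,12,cv); (18,13,cv); (18,14,cv); (22,2,cv); (22,19,cv); (22,21,cv); (23,12,cv); (23,19,cv); (23,20,cv); (24,14,cv); (24,20,cv); (24,21,cv); (25,19,cv); (25,20,cv); (25,21,cv)
final:
nodes: 0:V, 2:V, 3:V, 5:V, 6:V, 7:T, 9:T, 12:V, 13:V, 14:V, 16:T, 17:T, 18:T, 19:V, 20:V, 21:V, 22:T, 23:T, 24:T, 25:T
edges: (7,0,cv); (7,2,cvk); (7,3,cv); (7,6,cv); (9,0,cv); (9,3,cvk); (9,5,cv); (9,6,cv); (16,3,cv); (16,12,cv); (16,13,cv); (17,5,cv); (17,13,cv); (17,14,cv); (18,12,cv); (18,13,cv); (18,14,cv); (22,2,cv); (22,19,cv); (22,21,cv); (23,12,cv); (23,19,cv); (23,20,cv); (24,14,cv); (24,20,cv); (24,21,cv); (25,19,cv); (25,20,cv); (25,21,cv)


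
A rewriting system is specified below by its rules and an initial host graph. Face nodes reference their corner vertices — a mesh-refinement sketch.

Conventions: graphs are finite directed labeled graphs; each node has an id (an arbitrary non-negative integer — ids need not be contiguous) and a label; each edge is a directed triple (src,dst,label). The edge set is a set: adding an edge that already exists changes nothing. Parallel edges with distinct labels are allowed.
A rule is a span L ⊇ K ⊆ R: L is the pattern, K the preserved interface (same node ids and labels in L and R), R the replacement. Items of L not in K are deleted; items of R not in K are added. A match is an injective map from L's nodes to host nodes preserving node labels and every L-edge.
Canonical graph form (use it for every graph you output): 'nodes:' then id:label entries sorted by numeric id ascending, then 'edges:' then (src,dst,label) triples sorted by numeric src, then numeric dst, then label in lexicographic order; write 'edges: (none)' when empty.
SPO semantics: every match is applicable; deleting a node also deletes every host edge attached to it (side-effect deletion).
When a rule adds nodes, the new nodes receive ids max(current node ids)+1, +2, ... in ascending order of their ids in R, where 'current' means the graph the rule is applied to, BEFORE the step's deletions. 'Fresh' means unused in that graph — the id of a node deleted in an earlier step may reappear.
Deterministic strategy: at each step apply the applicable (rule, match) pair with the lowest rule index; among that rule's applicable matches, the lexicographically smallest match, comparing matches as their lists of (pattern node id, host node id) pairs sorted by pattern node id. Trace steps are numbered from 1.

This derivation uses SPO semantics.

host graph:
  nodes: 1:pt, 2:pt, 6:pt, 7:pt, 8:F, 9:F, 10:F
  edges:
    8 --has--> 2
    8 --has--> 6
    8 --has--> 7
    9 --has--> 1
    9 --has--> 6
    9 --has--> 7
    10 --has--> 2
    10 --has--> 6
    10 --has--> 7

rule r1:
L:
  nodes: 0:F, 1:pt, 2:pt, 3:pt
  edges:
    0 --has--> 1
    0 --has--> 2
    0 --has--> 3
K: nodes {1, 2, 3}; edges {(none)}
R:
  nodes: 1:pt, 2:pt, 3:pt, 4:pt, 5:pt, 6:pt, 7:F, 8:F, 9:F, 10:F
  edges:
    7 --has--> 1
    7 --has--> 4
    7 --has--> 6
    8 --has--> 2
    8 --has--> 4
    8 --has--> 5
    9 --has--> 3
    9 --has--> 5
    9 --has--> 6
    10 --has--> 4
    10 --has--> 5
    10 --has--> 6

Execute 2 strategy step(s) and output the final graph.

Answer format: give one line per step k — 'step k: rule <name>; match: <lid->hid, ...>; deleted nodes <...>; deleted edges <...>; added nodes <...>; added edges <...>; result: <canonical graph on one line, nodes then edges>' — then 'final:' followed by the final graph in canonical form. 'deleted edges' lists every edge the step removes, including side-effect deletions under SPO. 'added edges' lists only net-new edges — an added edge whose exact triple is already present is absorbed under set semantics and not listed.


step 1: rule r1; match: 0->8, 1->2, 2->6, 3->7; deleted nodes 8; deleted edges (8,2,has); (8,6,has); (8,7,has); added nodes 11, 12, 13, 14, 15, 16, 17; added edges (14,2,has); (14,11,has); (14,13,has); (15,6,has); (15,11,has); (15,12,has); (16,7,has); (16,12,has); (16,13,has); (17,11,has); (17,12,has); (17,13,has); result: nodes: 1:pt, 2:pt, 6:pt, 7:pt, 9:F, 10:F, 11:pt, 12:pt, 13:pt, 14:F, 15:F, 16:F, 17:F edges: (9,1,has); (9,6,has); (9,7,has); (10,2,has); (10,6,has); (10,7,has); (14,2,has); (14,11,has); (14,13,has); (15,6,has); (15,11,has); (15,12,has); (16,7,has); (16,12,has); (16,13,has); (17,11,has); (17,12,has); (17,13,has)
step 2: rule r1; match: 0->9, 1->1, 2->6, 3->7; deleted nodes 9; deleted edges (9,1,has); (9,6,has); (9,7,has); added nodes 18, 19, 20, 21, 22, 23, 24; added edges (21,1,has); (21,18,has); (21,20,has); (22,6,has); (22,18,has); (22,19,has); (23,7,has); (23,19,has); (23,20,has); (24,18,has); (24,19,has); (24,20,has); result: nodes: 1:pt, 2:pt, 6:pt, 7:pt, 10:F, 11:pt, 12:pt, 13:pt, 14:F, 15:F, 16:F, 17:F, 18:pt, 19:pt, 20:pt, 21:F, 22:F, 23:F, 24:F edges: (10,2,has); (10,6,has); (10,7,has); (14,2,has); (14,11,has); (14,13,has); (15,6,has); (15,11,has); (15,12,has); (16,7,has); (16,12,has); (16,13,has); (17,11,has); (17,12,has); (17,13,has); (21,1,has); (21,18,has); (21,20,has); (22,6,has); (22,18,has); (22,19,has); (23,7,has); (23,19,has); (23,20,has); (24,18,has); (24,19,has); (24,20,has)
final:
nodes: 1:pt, 2:pt, 6:pt, 7:pt, 10:F, 11:pt, 12:pt, 13:pt, 14:F, 15:F, 16:F, 17:F, 18:pt, 19:pt, 20:pt, 21:F, 22:F, 23:F, 24:F
edges: (10,2,has); (10,6,has); (10,7,has); (14,2,has); (14,11,has); (14,13,has); (15,6,has); (15,11,has); (15,12,has); (16,7,has); (16,12,has); (16,13,has); (17,11,has); (17,12,has); (17,13,has); (21,1,has); (21,18,has); (21,20,has); (22,6,has); (22,18,has); (22,19,has); (23,7,has); (23,19,has); (23,20,has); (24,18,has); (24,19,has); (24,20,has)


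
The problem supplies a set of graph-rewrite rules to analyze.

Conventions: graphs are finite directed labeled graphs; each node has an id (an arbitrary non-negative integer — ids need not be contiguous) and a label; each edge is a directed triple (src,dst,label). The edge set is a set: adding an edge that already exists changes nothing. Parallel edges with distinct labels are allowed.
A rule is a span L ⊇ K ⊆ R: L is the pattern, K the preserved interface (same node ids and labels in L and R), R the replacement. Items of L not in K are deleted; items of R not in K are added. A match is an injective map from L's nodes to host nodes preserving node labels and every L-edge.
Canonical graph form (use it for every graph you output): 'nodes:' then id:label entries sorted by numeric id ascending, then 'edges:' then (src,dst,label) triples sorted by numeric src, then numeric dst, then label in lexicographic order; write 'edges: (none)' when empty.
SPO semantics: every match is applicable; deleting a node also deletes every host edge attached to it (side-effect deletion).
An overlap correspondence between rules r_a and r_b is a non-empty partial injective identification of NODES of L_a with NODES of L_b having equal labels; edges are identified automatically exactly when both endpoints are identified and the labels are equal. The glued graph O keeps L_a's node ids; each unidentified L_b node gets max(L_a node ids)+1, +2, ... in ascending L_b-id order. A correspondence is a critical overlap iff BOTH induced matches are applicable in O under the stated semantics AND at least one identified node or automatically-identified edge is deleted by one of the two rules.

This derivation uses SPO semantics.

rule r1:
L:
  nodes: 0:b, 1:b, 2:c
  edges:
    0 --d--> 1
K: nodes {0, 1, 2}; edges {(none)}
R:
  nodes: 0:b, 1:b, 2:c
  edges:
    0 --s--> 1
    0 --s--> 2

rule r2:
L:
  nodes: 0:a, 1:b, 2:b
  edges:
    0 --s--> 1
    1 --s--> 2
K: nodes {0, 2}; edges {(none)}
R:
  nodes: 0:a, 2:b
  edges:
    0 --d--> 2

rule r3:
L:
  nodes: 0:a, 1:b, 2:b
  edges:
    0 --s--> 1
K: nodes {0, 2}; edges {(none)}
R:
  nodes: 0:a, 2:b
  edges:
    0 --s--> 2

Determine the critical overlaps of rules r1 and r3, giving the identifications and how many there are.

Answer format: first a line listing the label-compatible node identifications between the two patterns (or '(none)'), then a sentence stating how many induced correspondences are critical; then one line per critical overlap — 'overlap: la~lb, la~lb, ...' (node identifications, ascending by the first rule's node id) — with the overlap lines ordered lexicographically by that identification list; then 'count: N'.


label-compatible node identifications between L(r1) and L(r3): 0~1, 0~2, 1~1, 1~2
4 of the induced correspondences are critical overlaps of r1 and r3.
overlap: 0~1
overlap: 0~1, 1~2
overlap: 0~2, 1~1
overlap: 1~1
count: 4


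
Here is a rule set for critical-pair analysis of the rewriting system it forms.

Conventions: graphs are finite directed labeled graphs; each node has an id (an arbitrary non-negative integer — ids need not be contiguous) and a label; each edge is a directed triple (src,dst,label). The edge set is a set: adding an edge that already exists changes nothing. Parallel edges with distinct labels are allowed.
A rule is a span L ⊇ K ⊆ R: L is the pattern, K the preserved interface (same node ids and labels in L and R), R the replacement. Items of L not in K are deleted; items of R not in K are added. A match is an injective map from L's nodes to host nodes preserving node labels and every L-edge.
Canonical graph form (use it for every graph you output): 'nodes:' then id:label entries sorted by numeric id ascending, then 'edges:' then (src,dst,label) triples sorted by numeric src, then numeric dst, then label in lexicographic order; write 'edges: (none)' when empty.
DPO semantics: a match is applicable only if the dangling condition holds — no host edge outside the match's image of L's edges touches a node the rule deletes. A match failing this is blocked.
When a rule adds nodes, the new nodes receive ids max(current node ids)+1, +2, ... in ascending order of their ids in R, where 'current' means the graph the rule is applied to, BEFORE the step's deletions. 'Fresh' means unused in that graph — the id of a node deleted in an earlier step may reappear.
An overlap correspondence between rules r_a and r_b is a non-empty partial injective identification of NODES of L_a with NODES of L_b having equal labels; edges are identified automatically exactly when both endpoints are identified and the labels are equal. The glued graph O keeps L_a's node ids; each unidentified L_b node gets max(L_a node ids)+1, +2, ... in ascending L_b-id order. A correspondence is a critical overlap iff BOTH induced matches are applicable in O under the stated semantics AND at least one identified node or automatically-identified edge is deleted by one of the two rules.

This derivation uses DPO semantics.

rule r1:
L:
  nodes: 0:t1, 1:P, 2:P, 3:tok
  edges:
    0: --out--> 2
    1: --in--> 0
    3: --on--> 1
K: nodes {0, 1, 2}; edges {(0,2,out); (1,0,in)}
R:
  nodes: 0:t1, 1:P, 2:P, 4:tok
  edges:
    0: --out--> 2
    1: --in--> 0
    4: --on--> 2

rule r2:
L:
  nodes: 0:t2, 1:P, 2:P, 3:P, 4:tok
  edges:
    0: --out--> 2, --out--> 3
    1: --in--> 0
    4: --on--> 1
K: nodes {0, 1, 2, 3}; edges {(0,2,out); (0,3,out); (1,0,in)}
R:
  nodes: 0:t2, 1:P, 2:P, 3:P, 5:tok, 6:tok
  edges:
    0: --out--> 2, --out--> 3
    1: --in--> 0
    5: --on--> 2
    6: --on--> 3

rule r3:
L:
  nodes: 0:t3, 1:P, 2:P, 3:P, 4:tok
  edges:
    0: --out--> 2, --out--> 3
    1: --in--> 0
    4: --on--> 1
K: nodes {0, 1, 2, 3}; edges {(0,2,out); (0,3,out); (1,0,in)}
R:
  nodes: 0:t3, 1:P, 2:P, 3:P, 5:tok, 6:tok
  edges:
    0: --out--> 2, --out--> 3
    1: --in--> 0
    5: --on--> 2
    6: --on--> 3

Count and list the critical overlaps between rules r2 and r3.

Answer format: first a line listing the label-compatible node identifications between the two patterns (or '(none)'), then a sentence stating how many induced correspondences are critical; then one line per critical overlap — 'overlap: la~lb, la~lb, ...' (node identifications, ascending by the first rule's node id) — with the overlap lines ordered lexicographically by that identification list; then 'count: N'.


label-compatible node identifications between L(r2) and L(r3): 1~1, 1~2, 1~3, 2~1, 2~2, 2~3, 3~1, 3~2, 3~3, 4~4
7 of the induced correspondences are critical overlaps of r2 and r3.
overlap: 1~1, 2~2, 3~3, 4~4
overlap: 1~1, 2~2, 4~4
overlap: 1~1, 2~3, 3~2, 4~4
overlap: 1~1, 2~3, 4~4
overlap: 1~1, 3~2, 4~4
overlap: 1~1, 3~3, 4~4
overlap: 1~1, 4~4
count: 7


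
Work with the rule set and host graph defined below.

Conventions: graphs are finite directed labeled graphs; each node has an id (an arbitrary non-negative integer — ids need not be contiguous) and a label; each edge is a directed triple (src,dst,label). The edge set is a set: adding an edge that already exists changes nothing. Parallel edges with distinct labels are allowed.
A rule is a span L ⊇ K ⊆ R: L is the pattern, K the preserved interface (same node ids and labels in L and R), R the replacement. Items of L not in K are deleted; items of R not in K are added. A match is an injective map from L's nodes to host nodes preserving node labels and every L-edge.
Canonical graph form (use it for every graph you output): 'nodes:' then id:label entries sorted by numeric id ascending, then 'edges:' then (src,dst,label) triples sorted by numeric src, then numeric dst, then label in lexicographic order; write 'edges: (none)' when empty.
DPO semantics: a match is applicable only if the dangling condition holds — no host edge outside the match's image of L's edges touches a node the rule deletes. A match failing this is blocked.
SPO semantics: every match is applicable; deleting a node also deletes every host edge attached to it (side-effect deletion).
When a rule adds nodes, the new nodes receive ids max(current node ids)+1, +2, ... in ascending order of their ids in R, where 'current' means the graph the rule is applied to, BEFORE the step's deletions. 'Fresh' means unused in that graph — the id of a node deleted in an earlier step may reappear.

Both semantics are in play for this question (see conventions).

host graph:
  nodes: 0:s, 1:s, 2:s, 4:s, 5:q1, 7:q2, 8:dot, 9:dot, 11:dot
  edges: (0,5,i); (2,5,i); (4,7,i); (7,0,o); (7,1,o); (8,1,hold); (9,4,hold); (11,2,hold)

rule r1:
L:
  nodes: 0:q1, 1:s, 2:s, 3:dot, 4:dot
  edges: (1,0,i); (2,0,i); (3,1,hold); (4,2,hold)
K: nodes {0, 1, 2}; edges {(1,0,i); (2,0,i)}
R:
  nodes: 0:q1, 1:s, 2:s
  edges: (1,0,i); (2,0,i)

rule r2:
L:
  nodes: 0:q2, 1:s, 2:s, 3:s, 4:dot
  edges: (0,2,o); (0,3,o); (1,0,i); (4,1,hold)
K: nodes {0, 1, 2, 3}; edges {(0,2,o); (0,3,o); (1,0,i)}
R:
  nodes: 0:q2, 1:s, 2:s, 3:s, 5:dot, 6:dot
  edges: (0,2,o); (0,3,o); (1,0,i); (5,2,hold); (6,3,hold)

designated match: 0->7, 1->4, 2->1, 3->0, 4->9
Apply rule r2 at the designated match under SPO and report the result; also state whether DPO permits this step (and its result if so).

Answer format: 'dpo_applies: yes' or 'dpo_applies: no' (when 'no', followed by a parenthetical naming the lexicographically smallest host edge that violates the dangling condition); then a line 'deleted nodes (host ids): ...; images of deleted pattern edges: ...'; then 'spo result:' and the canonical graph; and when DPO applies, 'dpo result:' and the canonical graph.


dpo_applies: yes
deleted nodes (host ids): 9; images of deleted pattern edges: (9,4,hold)
spo result:
nodes: 0:s, 1:s, 2:s, 4:s, 5:q1, 7:q2, 8:dot, 11:dot, 12:dot, 13:dot
edges: (0,5,i); (2,5,i); (4,7,i); (7,0,o); (7,1,o); (8,1,hold); (11,2,hold); (12,1,hold); (13,0,hold)
dpo result:
nodes: 0:s, 1:s, 2:s, 4:s, 5:q1, 7:q2, 8:dot, 11:dot, 12:dot, 13:dot
edges: (0,5,i); (2,5,i); (4,7,i); (7,0,o); (7,1,o); (8,1,hold); (11,2,hold); (12,1,hold); (13,0,hold)


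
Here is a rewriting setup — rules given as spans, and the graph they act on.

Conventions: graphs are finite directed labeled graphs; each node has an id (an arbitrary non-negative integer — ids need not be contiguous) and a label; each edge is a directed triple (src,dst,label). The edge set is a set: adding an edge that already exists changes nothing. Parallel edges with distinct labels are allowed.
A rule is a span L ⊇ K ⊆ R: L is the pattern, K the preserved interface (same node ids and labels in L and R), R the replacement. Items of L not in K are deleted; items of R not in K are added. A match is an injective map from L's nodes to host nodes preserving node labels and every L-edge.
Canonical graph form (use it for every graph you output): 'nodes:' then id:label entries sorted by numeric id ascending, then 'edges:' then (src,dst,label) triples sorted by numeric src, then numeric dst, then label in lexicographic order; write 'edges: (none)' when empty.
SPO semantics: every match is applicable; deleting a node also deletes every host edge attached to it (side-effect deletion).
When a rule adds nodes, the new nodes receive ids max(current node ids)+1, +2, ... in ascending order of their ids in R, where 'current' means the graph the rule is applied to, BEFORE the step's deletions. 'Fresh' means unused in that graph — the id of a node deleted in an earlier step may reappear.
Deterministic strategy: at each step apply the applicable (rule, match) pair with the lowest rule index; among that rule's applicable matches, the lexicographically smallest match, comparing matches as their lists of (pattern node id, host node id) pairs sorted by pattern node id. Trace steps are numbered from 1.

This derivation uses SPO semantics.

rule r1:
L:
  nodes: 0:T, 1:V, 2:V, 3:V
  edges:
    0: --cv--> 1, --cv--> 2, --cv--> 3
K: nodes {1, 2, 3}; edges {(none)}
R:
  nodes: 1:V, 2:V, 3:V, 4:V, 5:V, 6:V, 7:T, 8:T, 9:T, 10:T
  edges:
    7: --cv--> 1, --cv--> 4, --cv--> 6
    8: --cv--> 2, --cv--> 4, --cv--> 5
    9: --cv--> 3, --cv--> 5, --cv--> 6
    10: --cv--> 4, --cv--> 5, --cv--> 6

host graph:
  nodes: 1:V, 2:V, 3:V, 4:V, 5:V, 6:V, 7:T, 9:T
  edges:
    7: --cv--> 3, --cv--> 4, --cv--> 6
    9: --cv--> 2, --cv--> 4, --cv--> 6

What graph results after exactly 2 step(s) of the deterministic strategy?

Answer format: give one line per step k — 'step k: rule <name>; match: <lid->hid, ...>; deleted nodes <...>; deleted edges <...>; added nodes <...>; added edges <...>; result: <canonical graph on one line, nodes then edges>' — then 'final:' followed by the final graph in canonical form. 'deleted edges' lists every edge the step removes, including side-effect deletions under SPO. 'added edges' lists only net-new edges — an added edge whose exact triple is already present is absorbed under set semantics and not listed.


step 1: rule r1; match: 0->7, 1->3, 2->4, 3->6; deleted nodes 7; deleted edges (7,3,cv); (7,4,cv); (7,6,cv); added nodes 10, 11, 12, 13, 14, 15, 16; added edges (13,3,cv); (13,10,cv); (13,12,cv); (14,4,cv); (14,10,cv); (14,11,cv); (15,6,cv); (15,11,cv); (15,12,cv); (16,10,cv); (16,11,cv); (16,12,cv); result: nodes: 1:V, 2:V, 3:V, 4:V, 5:V, 6:V, 9:T, 10:V, 11:V, 12:V, 13:T, 14:T, 15:T, 16:T edges: (9,2,cv); (9,4,cv); (9,6,cv); (13,3,cv); (13,10,cv); (13,12,cv); (14,4,cv); (14,10,cv); (14,11,cv); (15,6,cv); (15,11,cv); (15,12,cv); (16,10,cv); (16,11,cv); (16,12,cv)
step 2: rule r1; match: 0->9, 1->2, 2->4, 3->6; deleted nodes 9; deleted edges (9,2,cv); (9,4,cv); (9,6,cv); added nodes 17, 18, 19, 20, 21, 22, 23; added edges (20,2,cv); (20,17,cv); (20,19,cv); (21,4,cv); (21,17,cv); (21,18,cv); (22,6,cv); (22,18,cv); (22,19,cv); (23,17,cv); (23,18,cv); (23,19,cv); result: nodes: 1:V, 2:V, 3:V, 4:V, 5:V, 6:V, 10:V, 11:V, 12:V, 13:T, 14:T, 15:T, 16:T, 17:V, 18:V, 19:V, 20:T, 21:T, 22:T, 23:T edges: (13,3,cv); (13,10,cv); (13,12,cv); (14,4,cv); (14,10,cv); (14,11,cv); (15,6,cv); (15,11,cv); (15,12,cv); (16,10,cv); (16,11,cv); (16,12,cv); (20,2,cv); (20,17,cv); (20,19,cv); (21,4,cv); (21,17,cv); (21,18,cv); (22,6,cv); (22,18,cv); (22,19,cv); (23,17,cv); (23,18,cv); (23,19,cv)
final:
nodes: 1:V, 2:V, 3:V, 4:V, 5:V, 6:V, 10:V, 11:V, 12:V, 13:T, 14:T, 15:T, 16:T, 17:V, 18:V, 19:V, 20:T, 21:T, 22:T, 23:T
edges: (13,3,cv); (13,10,cv); (13,12,cv); (14,4,cv); (14,10,cv); (14,11,cv); (15,6,cv); (15,11,cv); (15,12,cv); (16,10,cv); (16,11,cv); (16,12,cv); (20,2,cv); (20,17,cv); (20,19,cv); (21,4,cv); (21,17,cv); (21,18,cv); (22,6,cv); (22,18,cv); (22,19,cv); (23,17,cv); (23,18,cv); (23,19,cv)
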